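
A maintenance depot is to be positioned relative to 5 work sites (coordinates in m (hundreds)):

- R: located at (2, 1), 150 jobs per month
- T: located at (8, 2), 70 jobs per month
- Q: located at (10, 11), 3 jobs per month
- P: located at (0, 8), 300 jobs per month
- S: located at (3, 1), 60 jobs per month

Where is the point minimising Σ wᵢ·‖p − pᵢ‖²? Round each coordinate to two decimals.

(1.84, 4.77)

The minimiser of Σwᵢ‖p−pᵢ‖² is the weighted centroid p* = (Σwᵢpᵢ)/(Σwᵢ).
Σwᵢ = 583.
Σwᵢxᵢ = 150·2 + 70·8 + 3·10 + 300·0 + 60·3 = 1070.
Σwᵢyᵢ = 150·1 + 70·2 + 3·11 + 300·8 + 60·1 = 2783.
x* = 1070/583 = 1.84, y* = 2783/583 = 4.77.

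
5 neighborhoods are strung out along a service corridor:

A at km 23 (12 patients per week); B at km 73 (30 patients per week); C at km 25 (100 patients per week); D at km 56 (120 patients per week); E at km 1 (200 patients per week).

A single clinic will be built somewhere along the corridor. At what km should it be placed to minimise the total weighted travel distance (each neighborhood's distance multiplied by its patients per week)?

For a sum of weighted absolute distances on a line, the optimum is the weighted median (not the mean). Total weight W = 462; half-weight = 231.
Sort by position and accumulate weight:
  km 1 (E, w=200) → cum 200
  km 23 (A, w=12) → cum 212
  km 25 (C, w=100) → cum 312  ≥ 231 → median here
  km 56 (D, w=120) → cum 432
  km 73 (B, w=30) → cum 462
Optimal location: km 25.

x = 25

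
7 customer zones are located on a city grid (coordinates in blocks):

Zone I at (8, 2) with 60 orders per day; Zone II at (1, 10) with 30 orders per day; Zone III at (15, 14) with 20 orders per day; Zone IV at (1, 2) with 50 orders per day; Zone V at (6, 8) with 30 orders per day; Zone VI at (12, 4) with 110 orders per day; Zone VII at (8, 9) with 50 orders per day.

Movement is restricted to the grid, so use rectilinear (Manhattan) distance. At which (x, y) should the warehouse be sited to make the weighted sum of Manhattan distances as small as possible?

(8, 4)

Manhattan distance separates: Σwᵢ(|x−xᵢ|+|y−yᵢ|) = Σwᵢ|x−xᵢ| + Σwᵢ|y−yᵢ|, so x and y are optimised independently as 1-D weighted medians.
Total weight W = 350; half = 175.
x-coordinate, sorted with cumulative weight:
  x=1 (Zone II, w=30) cum 30
  x=1 (Zone IV, w=50) cum 80
  x=6 (Zone V, w=30) cum 110
  x=8 (Zone I, w=60) cum 170
  x=8 (Zone VII, w=50) cum 220  ← median
  x=12 (Zone VI, w=110) cum 330
  x=15 (Zone III, w=20) cum 350
⇒ x* = 8
y-coordinate, sorted with cumulative weight:
  y=2 (Zone I, w=60) cum 60
  y=2 (Zone IV, w=50) cum 110
  y=4 (Zone VI, w=110) cum 220  ← median
  y=8 (Zone V, w=30) cum 250
  y=9 (Zone VII, w=50) cum 300
  y=10 (Zone II, w=30) cum 330
  y=14 (Zone III, w=20) cum 350
⇒ y* = 4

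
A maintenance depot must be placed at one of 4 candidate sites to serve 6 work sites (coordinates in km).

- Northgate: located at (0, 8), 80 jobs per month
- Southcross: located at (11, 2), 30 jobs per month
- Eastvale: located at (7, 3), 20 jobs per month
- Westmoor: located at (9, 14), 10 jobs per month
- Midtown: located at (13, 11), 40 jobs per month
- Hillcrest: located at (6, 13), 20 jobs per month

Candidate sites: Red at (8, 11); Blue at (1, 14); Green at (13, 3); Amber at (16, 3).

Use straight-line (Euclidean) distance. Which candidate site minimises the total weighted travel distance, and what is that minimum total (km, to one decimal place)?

Red, total 1417.6 km

Total weighted distance at each candidate:
  Red (8, 11): total = 1417.6
  Blue (1, 14): total = 1882.6
  Green (13, 3): total = 1982.5
  Amber (16, 3): total = 2429.0
Minimum is at Red with total 1417.6 km.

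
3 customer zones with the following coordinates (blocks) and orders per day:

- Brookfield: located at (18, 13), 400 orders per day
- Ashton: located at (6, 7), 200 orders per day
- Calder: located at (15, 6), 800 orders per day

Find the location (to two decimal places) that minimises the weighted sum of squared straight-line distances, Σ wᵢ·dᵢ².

(14.57, 8.14)

The minimiser of Σwᵢ‖p−pᵢ‖² is the weighted centroid p* = (Σwᵢpᵢ)/(Σwᵢ).
Σwᵢ = 1400.
Σwᵢxᵢ = 400·18 + 200·6 + 800·15 = 20400.
Σwᵢyᵢ = 400·13 + 200·7 + 800·6 = 11400.
x* = 20400/1400 = 14.57, y* = 11400/1400 = 8.14.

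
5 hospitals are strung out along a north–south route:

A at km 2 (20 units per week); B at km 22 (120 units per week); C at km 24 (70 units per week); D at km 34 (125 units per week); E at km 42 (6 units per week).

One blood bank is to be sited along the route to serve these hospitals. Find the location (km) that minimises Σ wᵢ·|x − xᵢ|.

For a sum of weighted absolute distances on a line, the optimum is the weighted median (not the mean). Total weight W = 341; half-weight = 170.5.
Sort by position and accumulate weight:
  km 2 (A, w=20) → cum 20
  km 22 (B, w=120) → cum 140
  km 24 (C, w=70) → cum 210  ≥ 170.5 → median here
  km 34 (D, w=125) → cum 335
  km 42 (E, w=6) → cum 341
Optimal location: km 24.

x = 24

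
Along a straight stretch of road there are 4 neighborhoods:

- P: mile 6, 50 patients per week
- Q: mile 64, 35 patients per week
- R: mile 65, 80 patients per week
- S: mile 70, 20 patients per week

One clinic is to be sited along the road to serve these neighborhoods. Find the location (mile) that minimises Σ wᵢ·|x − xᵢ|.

For a sum of weighted absolute distances on a line, the optimum is the weighted median (not the mean). Total weight W = 185; half-weight = 92.5.
Sort by position and accumulate weight:
  mile 6 (P, w=50) → cum 50
  mile 64 (Q, w=35) → cum 85
  mile 65 (R, w=80) → cum 165  ≥ 92.5 → median here
  mile 70 (S, w=20) → cum 185
Optimal location: mile 65.

x = 65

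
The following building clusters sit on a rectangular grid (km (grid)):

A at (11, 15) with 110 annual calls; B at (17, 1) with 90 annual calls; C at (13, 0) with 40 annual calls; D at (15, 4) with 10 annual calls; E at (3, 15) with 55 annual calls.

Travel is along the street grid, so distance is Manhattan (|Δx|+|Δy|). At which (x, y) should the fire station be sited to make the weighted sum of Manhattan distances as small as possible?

Manhattan distance separates: Σwᵢ(|x−xᵢ|+|y−yᵢ|) = Σwᵢ|x−xᵢ| + Σwᵢ|y−yᵢ|, so x and y are optimised independently as 1-D weighted medians.
Total weight W = 305; half = 152.5.
x-coordinate, sorted with cumulative weight:
  x=3 (E, w=55) cum 55
  x=11 (A, w=110) cum 165  ← median
  x=13 (C, w=40) cum 205
  x=15 (D, w=10) cum 215
  x=17 (B, w=90) cum 305
⇒ x* = 11
y-coordinate, sorted with cumulative weight:
  y=0 (C, w=40) cum 40
  y=1 (B, w=90) cum 130
  y=4 (D, w=10) cum 140
  y=15 (A, w=110) cum 250  ← median
  y=15 (E, w=55) cum 305
⇒ y* = 15

(11, 15)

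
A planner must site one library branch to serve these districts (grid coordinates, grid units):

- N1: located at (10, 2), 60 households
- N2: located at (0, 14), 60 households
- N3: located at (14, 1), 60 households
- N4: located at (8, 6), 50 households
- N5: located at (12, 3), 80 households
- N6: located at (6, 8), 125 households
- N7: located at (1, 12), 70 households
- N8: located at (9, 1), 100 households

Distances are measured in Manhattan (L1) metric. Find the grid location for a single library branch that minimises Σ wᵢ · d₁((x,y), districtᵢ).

Manhattan distance separates: Σwᵢ(|x−xᵢ|+|y−yᵢ|) = Σwᵢ|x−xᵢ| + Σwᵢ|y−yᵢ|, so x and y are optimised independently as 1-D weighted medians.
Total weight W = 605; half = 302.5.
x-coordinate, sorted with cumulative weight:
  x=0 (N2, w=60) cum 60
  x=1 (N7, w=70) cum 130
  x=6 (N6, w=125) cum 255
  x=8 (N4, w=50) cum 305  ← median
  x=9 (N8, w=100) cum 405
  x=10 (N1, w=60) cum 465
  x=12 (N5, w=80) cum 545
  x=14 (N3, w=60) cum 605
⇒ x* = 8
y-coordinate, sorted with cumulative weight:
  y=1 (N3, w=60) cum 60
  y=1 (N8, w=100) cum 160
  y=2 (N1, w=60) cum 220
  y=3 (N5, w=80) cum 300
  y=6 (N4, w=50) cum 350  ← median
  y=8 (N6, w=125) cum 475
  y=12 (N7, w=70) cum 545
  y=14 (N2, w=60) cum 605
⇒ y* = 6

(8, 6)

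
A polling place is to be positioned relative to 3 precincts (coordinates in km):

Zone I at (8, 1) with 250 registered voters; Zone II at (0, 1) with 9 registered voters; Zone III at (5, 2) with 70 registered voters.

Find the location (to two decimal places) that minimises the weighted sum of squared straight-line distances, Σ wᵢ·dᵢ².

(7.14, 1.21)

The minimiser of Σwᵢ‖p−pᵢ‖² is the weighted centroid p* = (Σwᵢpᵢ)/(Σwᵢ).
Σwᵢ = 329.
Σwᵢxᵢ = 250·8 + 9·0 + 70·5 = 2350.
Σwᵢyᵢ = 250·1 + 9·1 + 70·2 = 399.
x* = 2350/329 = 7.14, y* = 399/329 = 1.21.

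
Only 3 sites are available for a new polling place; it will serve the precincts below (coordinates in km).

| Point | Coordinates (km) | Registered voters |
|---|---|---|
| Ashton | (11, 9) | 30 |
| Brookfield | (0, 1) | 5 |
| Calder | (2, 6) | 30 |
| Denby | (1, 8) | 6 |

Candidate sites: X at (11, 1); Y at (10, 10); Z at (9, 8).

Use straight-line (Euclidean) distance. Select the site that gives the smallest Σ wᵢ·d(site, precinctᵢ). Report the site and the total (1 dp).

Total weighted distance at each candidate:
  X (11, 1): total = 677.1
  Y (10, 10): total = 433.3
  Z (9, 8): total = 390.5
Minimum is at Z with total 390.5 km.

Z, total 390.5 km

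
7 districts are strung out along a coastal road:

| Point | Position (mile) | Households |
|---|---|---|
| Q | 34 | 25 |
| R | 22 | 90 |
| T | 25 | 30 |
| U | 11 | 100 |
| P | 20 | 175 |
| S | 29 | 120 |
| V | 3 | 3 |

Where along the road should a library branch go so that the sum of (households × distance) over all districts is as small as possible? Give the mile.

x = 20

For a sum of weighted absolute distances on a line, the optimum is the weighted median (not the mean). Total weight W = 543; half-weight = 271.5.
Sort by position and accumulate weight:
  mile 3 (V, w=3) → cum 3
  mile 11 (U, w=100) → cum 103
  mile 20 (P, w=175) → cum 278  ≥ 271.5 → median here
  mile 22 (R, w=90) → cum 368
  mile 25 (T, w=30) → cum 398
  mile 29 (S, w=120) → cum 518
  mile 34 (Q, w=25) → cum 543
Optimal location: mile 20.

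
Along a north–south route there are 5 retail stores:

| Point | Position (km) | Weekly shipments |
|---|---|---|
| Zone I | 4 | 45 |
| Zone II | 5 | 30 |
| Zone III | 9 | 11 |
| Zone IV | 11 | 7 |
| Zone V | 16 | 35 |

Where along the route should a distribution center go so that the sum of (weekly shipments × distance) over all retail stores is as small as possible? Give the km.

For a sum of weighted absolute distances on a line, the optimum is the weighted median (not the mean). Total weight W = 128; half-weight = 64.
Sort by position and accumulate weight:
  km 4 (Zone I, w=45) → cum 45
  km 5 (Zone II, w=30) → cum 75  ≥ 64 → median here
  km 9 (Zone III, w=11) → cum 86
  km 11 (Zone IV, w=7) → cum 93
  km 16 (Zone V, w=35) → cum 128
Optimal location: km 5.

x = 5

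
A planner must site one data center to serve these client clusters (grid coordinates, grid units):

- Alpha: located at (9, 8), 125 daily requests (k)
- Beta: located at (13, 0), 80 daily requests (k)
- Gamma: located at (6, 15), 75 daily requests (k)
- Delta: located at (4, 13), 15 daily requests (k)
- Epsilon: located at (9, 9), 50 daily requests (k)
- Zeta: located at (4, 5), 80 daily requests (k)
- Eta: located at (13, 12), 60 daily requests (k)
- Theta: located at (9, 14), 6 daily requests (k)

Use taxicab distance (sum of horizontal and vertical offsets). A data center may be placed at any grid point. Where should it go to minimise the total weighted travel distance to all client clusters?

(9, 8)

Manhattan distance separates: Σwᵢ(|x−xᵢ|+|y−yᵢ|) = Σwᵢ|x−xᵢ| + Σwᵢ|y−yᵢ|, so x and y are optimised independently as 1-D weighted medians.
Total weight W = 491; half = 245.5.
x-coordinate, sorted with cumulative weight:
  x=4 (Delta, w=15) cum 15
  x=4 (Zeta, w=80) cum 95
  x=6 (Gamma, w=75) cum 170
  x=9 (Alpha, w=125) cum 295  ← median
  x=9 (Epsilon, w=50) cum 345
  x=9 (Theta, w=6) cum 351
  x=13 (Beta, w=80) cum 431
  x=13 (Eta, w=60) cum 491
⇒ x* = 9
y-coordinate, sorted with cumulative weight:
  y=0 (Beta, w=80) cum 80
  y=5 (Zeta, w=80) cum 160
  y=8 (Alpha, w=125) cum 285  ← median
  y=9 (Epsilon, w=50) cum 335
  y=12 (Eta, w=60) cum 395
  y=13 (Delta, w=15) cum 410
  y=14 (Theta, w=6) cum 416
  y=15 (Gamma, w=75) cum 491
⇒ y* = 8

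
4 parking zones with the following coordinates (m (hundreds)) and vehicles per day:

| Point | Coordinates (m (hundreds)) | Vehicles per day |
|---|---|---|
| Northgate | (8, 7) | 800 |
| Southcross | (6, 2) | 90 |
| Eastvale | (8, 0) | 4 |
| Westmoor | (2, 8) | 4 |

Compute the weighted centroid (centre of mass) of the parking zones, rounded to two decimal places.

The minimiser of Σwᵢ‖p−pᵢ‖² is the weighted centroid p* = (Σwᵢpᵢ)/(Σwᵢ).
Σwᵢ = 898.
Σwᵢxᵢ = 800·8 + 90·6 + 4·8 + 4·2 = 6980.
Σwᵢyᵢ = 800·7 + 90·2 + 4·0 + 4·8 = 5812.
x* = 6980/898 = 7.77, y* = 5812/898 = 6.47.

(7.77, 6.47)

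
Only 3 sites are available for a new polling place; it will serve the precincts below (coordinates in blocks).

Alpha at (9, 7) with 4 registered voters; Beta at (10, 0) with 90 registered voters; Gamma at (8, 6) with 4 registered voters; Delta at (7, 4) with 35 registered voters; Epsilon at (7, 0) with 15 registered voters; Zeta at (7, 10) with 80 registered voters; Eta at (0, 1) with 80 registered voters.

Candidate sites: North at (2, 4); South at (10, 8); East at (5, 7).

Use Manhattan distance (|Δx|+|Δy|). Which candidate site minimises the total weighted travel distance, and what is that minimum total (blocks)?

East, total 2702 blocks

Total weighted distance at each candidate:
  North (2, 4): total = 2742
  South (10, 8): total = 2914
  East (5, 7): total = 2702
Minimum is at East with total 2702 blocks.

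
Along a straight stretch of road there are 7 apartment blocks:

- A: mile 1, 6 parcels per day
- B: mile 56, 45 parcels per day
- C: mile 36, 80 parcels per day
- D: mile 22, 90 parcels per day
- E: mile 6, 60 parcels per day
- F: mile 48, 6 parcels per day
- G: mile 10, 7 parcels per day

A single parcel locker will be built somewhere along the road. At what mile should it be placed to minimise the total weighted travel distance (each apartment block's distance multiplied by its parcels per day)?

x = 22

For a sum of weighted absolute distances on a line, the optimum is the weighted median (not the mean). Total weight W = 294; half-weight = 147.
Sort by position and accumulate weight:
  mile 1 (A, w=6) → cum 6
  mile 6 (E, w=60) → cum 66
  mile 10 (G, w=7) → cum 73
  mile 22 (D, w=90) → cum 163  ≥ 147 → median here
  mile 36 (C, w=80) → cum 243
  mile 48 (F, w=6) → cum 249
  mile 56 (B, w=45) → cum 294
Optimal location: mile 22.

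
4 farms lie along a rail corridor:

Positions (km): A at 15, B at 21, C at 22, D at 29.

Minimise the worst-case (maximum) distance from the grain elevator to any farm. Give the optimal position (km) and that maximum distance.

The 1-center on a line is the midpoint of the two extreme points: leftmost at 15, rightmost at 29.
Optimal location = (15 + 29)/2 = 22; maximum distance = (29 − 15)/2 = 7.

location 22, max distance 7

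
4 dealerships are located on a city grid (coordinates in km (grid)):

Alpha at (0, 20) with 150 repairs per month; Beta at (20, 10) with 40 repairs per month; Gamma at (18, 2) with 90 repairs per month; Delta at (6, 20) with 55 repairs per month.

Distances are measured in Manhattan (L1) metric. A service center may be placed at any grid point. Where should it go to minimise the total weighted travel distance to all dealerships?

(6, 20)

Manhattan distance separates: Σwᵢ(|x−xᵢ|+|y−yᵢ|) = Σwᵢ|x−xᵢ| + Σwᵢ|y−yᵢ|, so x and y are optimised independently as 1-D weighted medians.
Total weight W = 335; half = 167.5.
x-coordinate, sorted with cumulative weight:
  x=0 (Alpha, w=150) cum 150
  x=6 (Delta, w=55) cum 205  ← median
  x=18 (Gamma, w=90) cum 295
  x=20 (Beta, w=40) cum 335
⇒ x* = 6
y-coordinate, sorted with cumulative weight:
  y=2 (Gamma, w=90) cum 90
  y=10 (Beta, w=40) cum 130
  y=20 (Alpha, w=150) cum 280  ← median
  y=20 (Delta, w=55) cum 335
⇒ y* = 20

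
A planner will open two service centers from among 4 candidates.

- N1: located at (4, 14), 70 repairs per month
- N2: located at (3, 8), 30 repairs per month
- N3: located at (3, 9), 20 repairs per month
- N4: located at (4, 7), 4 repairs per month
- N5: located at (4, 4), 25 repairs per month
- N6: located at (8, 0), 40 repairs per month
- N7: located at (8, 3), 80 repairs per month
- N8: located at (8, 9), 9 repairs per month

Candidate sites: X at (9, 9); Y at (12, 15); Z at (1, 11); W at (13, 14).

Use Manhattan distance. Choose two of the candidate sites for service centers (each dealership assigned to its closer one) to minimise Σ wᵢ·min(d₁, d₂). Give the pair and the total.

Evaluate every pair (each demand assigned to the nearer of the two):
  {X, Z}: total = 1897
  {X, Y}: total = 2207
  {X, W}: total = 2207
  {Y, Z}: total = 2929
  {Z, W}: total = 2929
  {Y, W}: total = 4079
Best pair: {X, Z} with total 1897.

{X, Z}, total 1897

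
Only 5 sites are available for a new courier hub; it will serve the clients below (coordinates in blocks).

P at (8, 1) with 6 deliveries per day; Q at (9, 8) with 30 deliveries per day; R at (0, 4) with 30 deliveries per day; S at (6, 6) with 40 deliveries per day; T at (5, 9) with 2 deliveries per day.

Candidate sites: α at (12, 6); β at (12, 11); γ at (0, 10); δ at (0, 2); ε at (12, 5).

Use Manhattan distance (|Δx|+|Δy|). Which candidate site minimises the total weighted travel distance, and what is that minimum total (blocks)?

Total weighted distance at each candidate:
  α (12, 6): total = 884
  β (12, 11): total = 1292
  γ (0, 10): total = 1024
  δ (0, 2): total = 988
  ε (12, 5): total = 920
Minimum is at α with total 884 blocks.

α, total 884 blocks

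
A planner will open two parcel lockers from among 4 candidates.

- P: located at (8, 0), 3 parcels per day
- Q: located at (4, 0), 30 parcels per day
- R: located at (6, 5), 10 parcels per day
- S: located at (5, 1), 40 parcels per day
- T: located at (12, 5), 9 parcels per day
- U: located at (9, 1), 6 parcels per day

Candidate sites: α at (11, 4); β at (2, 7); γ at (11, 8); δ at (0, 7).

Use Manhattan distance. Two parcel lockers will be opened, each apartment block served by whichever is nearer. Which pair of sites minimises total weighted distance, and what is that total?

Evaluate every pair (each demand assigned to the nearer of the two):
  {α, β}: total = 759
  {β, γ}: total = 813
  {α, γ}: total = 819
  {α, δ}: total = 819
  {β, δ}: total = 915
  {γ, δ}: total = 973
Best pair: {α, β} with total 759.

{α, β}, total 759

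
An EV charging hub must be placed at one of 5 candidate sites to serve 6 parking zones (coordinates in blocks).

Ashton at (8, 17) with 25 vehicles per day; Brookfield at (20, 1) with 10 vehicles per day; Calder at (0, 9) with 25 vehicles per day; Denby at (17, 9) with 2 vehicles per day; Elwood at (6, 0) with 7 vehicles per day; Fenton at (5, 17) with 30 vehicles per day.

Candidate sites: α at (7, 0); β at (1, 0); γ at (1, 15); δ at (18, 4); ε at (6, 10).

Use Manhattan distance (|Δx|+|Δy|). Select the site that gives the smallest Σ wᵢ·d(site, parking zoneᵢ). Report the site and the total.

Total weighted distance at each candidate:
  α (7, 0): total = 1605
  β (1, 0): total = 1765
  γ (1, 15): total = 1094
  δ (18, 4): total = 2104
  ε (6, 10): total = 964
Minimum is at ε with total 964 blocks.

ε, total 964 blocks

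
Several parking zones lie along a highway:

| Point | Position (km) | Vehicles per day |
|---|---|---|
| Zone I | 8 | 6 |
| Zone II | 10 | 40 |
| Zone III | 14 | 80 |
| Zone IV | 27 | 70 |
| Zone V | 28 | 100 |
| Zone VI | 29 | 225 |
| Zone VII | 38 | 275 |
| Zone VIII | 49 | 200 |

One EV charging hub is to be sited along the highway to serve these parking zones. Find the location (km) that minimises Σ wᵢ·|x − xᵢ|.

x = 29

For a sum of weighted absolute distances on a line, the optimum is the weighted median (not the mean). Total weight W = 996; half-weight = 498.
Sort by position and accumulate weight:
  km 8 (Zone I, w=6) → cum 6
  km 10 (Zone II, w=40) → cum 46
  km 14 (Zone III, w=80) → cum 126
  km 27 (Zone IV, w=70) → cum 196
  km 28 (Zone V, w=100) → cum 296
  km 29 (Zone VI, w=225) → cum 521  ≥ 498 → median here
  km 38 (Zone VII, w=275) → cum 796
  km 49 (Zone VIII, w=200) → cum 996
Optimal location: km 29.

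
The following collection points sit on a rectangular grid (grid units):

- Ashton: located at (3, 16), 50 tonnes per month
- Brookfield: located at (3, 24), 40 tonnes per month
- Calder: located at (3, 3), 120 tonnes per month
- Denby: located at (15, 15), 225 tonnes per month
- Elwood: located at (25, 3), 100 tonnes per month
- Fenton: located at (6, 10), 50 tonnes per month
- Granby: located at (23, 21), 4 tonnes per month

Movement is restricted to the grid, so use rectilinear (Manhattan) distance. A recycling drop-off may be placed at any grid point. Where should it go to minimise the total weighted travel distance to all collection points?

Manhattan distance separates: Σwᵢ(|x−xᵢ|+|y−yᵢ|) = Σwᵢ|x−xᵢ| + Σwᵢ|y−yᵢ|, so x and y are optimised independently as 1-D weighted medians.
Total weight W = 589; half = 294.5.
x-coordinate, sorted with cumulative weight:
  x=3 (Ashton, w=50) cum 50
  x=3 (Brookfield, w=40) cum 90
  x=3 (Calder, w=120) cum 210
  x=6 (Fenton, w=50) cum 260
  x=15 (Denby, w=225) cum 485  ← median
  x=23 (Granby, w=4) cum 489
  x=25 (Elwood, w=100) cum 589
⇒ x* = 15
y-coordinate, sorted with cumulative weight:
  y=3 (Calder, w=120) cum 120
  y=3 (Elwood, w=100) cum 220
  y=10 (Fenton, w=50) cum 270
  y=15 (Denby, w=225) cum 495  ← median
  y=16 (Ashton, w=50) cum 545
  y=21 (Granby, w=4) cum 549
  y=24 (Brookfield, w=40) cum 589
⇒ y* = 15

(15, 15)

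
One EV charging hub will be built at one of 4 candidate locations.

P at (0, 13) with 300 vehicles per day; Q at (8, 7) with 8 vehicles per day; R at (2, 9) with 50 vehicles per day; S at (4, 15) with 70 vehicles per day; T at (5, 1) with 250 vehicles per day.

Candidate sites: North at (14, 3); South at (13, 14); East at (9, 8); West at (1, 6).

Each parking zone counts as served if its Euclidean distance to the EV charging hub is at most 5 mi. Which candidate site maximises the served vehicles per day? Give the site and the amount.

West, covering 50

Coverage radius r = 5 mi; a point is covered iff (Δx)²+(Δy)² ≤ 5² = 25.
  North (14, 3): covers {none} → 0
  South (13, 14): covers {none} → 0
  East (9, 8): covers {Q} → 8
  West (1, 6): covers {R} → 50
Maximum coverage at West: 50 vehicles per day.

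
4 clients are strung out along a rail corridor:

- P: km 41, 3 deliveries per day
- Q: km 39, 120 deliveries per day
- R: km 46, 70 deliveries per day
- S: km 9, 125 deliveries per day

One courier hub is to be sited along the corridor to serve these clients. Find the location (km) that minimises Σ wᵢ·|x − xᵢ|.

For a sum of weighted absolute distances on a line, the optimum is the weighted median (not the mean). Total weight W = 318; half-weight = 159.
Sort by position and accumulate weight:
  km 9 (S, w=125) → cum 125
  km 39 (Q, w=120) → cum 245  ≥ 159 → median here
  km 41 (P, w=3) → cum 248
  km 46 (R, w=70) → cum 318
Optimal location: km 39.

x = 39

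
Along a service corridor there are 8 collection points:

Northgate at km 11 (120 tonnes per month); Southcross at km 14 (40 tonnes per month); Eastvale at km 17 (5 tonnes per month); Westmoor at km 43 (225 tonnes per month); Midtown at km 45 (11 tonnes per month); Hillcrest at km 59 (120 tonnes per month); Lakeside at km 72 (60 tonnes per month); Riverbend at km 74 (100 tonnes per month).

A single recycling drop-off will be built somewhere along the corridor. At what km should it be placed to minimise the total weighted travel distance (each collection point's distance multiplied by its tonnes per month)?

x = 43

For a sum of weighted absolute distances on a line, the optimum is the weighted median (not the mean). Total weight W = 681; half-weight = 340.5.
Sort by position and accumulate weight:
  km 11 (Northgate, w=120) → cum 120
  km 14 (Southcross, w=40) → cum 160
  km 17 (Eastvale, w=5) → cum 165
  km 43 (Westmoor, w=225) → cum 390  ≥ 340.5 → median here
  km 45 (Midtown, w=11) → cum 401
  km 59 (Hillcrest, w=120) → cum 521
  km 72 (Lakeside, w=60) → cum 581
  km 74 (Riverbend, w=100) → cum 681
Optimal location: km 43.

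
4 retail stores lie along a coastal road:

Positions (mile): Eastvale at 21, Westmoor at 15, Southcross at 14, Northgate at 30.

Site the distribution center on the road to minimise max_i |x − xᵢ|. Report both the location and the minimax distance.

location 22, max distance 8

The 1-center on a line is the midpoint of the two extreme points: leftmost at 14, rightmost at 30.
Optimal location = (14 + 30)/2 = 22; maximum distance = (30 − 14)/2 = 8.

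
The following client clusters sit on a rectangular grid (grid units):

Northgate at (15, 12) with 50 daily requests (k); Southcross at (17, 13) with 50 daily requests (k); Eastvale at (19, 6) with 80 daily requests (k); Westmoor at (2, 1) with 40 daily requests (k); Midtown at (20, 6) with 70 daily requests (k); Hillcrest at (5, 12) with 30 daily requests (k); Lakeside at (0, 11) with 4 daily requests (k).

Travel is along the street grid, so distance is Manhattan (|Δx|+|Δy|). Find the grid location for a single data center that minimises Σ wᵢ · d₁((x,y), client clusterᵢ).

(17, 6)

Manhattan distance separates: Σwᵢ(|x−xᵢ|+|y−yᵢ|) = Σwᵢ|x−xᵢ| + Σwᵢ|y−yᵢ|, so x and y are optimised independently as 1-D weighted medians.
Total weight W = 324; half = 162.
x-coordinate, sorted with cumulative weight:
  x=0 (Lakeside, w=4) cum 4
  x=2 (Westmoor, w=40) cum 44
  x=5 (Hillcrest, w=30) cum 74
  x=15 (Northgate, w=50) cum 124
  x=17 (Southcross, w=50) cum 174  ← median
  x=19 (Eastvale, w=80) cum 254
  x=20 (Midtown, w=70) cum 324
⇒ x* = 17
y-coordinate, sorted with cumulative weight:
  y=1 (Westmoor, w=40) cum 40
  y=6 (Eastvale, w=80) cum 120
  y=6 (Midtown, w=70) cum 190  ← median
  y=11 (Lakeside, w=4) cum 194
  y=12 (Northgate, w=50) cum 244
  y=12 (Hillcrest, w=30) cum 274
  y=13 (Southcross, w=50) cum 324
⇒ y* = 6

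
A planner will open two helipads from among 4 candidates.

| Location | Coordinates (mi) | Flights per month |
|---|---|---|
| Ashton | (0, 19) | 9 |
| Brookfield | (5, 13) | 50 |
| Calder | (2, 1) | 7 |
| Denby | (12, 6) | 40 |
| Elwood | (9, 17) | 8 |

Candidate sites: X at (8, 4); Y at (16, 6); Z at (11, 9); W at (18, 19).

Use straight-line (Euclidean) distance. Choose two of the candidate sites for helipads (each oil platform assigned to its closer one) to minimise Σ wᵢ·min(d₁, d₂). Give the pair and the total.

Evaluate every pair (each demand assigned to the nearer of the two):
  {X, Z}: total = 733.8
  {Y, Z}: total = 771.1
  {Z, W}: total = 771.1
  {X, W}: total = 926.9
  {X, Y}: total = 938.6
  {Y, W}: total = 1151.7
Best pair: {X, Z} with total 733.8.

{X, Z}, total 733.8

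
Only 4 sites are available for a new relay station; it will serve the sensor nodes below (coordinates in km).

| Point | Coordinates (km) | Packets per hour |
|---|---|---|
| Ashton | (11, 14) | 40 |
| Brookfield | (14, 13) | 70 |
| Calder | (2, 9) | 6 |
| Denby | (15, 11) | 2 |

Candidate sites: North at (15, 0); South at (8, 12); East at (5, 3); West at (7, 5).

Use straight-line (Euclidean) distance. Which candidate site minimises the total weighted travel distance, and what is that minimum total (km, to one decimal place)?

South, total 624.4 km

Total weighted distance at each candidate:
  North (15, 0): total = 1612.0
  South (8, 12): total = 624.4
  East (5, 3): total = 1508.8
  West (7, 5): total = 1196.5
Minimum is at South with total 624.4 km.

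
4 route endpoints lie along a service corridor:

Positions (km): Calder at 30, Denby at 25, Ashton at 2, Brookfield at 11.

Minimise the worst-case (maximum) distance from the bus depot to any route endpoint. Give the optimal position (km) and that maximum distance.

The 1-center on a line is the midpoint of the two extreme points: leftmost at 2, rightmost at 30.
Optimal location = (2 + 30)/2 = 16; maximum distance = (30 − 2)/2 = 14.

location 16, max distance 14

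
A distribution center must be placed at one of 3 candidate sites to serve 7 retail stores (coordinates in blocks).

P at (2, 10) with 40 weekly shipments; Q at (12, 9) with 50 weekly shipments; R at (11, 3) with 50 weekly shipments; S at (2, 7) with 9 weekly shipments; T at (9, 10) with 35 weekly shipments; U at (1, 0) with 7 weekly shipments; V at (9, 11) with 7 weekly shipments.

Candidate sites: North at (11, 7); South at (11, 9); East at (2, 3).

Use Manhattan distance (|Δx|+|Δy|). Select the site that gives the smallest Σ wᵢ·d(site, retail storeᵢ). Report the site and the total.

Total weighted distance at each candidate:
  North (11, 7): total = 1247
  South (11, 9): total = 1115
  East (2, 3): total = 2189
Minimum is at South with total 1115 blocks.

South, total 1115 blocks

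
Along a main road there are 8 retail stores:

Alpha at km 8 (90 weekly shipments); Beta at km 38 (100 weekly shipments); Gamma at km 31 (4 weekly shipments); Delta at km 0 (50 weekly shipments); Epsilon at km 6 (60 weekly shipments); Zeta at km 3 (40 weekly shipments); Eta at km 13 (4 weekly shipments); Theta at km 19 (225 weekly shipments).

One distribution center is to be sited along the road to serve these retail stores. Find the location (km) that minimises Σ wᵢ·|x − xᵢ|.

For a sum of weighted absolute distances on a line, the optimum is the weighted median (not the mean). Total weight W = 573; half-weight = 286.5.
Sort by position and accumulate weight:
  km 0 (Delta, w=50) → cum 50
  km 3 (Zeta, w=40) → cum 90
  km 6 (Epsilon, w=60) → cum 150
  km 8 (Alpha, w=90) → cum 240
  km 13 (Eta, w=4) → cum 244
  km 19 (Theta, w=225) → cum 469  ≥ 286.5 → median here
  km 31 (Gamma, w=4) → cum 473
  km 38 (Beta, w=100) → cum 573
Optimal location: km 19.

x = 19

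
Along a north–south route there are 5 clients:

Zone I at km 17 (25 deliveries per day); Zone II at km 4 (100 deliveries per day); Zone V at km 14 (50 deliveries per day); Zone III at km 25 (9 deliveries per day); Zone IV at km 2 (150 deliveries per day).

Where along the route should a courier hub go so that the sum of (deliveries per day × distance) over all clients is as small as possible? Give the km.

x = 4

For a sum of weighted absolute distances on a line, the optimum is the weighted median (not the mean). Total weight W = 334; half-weight = 167.
Sort by position and accumulate weight:
  km 2 (Zone IV, w=150) → cum 150
  km 4 (Zone II, w=100) → cum 250  ≥ 167 → median here
  km 14 (Zone V, w=50) → cum 300
  km 17 (Zone I, w=25) → cum 325
  km 25 (Zone III, w=9) → cum 334
Optimal location: km 4.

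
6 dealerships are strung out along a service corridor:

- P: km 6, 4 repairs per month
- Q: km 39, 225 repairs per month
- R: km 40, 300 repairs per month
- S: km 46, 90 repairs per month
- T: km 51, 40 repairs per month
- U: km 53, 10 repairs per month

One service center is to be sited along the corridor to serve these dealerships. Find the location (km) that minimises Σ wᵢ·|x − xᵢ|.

x = 40

For a sum of weighted absolute distances on a line, the optimum is the weighted median (not the mean). Total weight W = 669; half-weight = 334.5.
Sort by position and accumulate weight:
  km 6 (P, w=4) → cum 4
  km 39 (Q, w=225) → cum 229
  km 40 (R, w=300) → cum 529  ≥ 334.5 → median here
  km 46 (S, w=90) → cum 619
  km 51 (T, w=40) → cum 659
  km 53 (U, w=10) → cum 669
Optimal location: km 40.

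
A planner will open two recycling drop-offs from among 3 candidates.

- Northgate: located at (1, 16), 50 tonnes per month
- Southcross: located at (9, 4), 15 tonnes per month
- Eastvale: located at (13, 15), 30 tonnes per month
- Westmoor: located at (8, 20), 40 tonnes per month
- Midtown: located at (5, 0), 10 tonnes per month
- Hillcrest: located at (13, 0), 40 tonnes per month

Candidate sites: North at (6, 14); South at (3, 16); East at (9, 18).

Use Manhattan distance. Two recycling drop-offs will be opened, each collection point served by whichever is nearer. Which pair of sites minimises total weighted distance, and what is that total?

Evaluate every pair (each demand assigned to the nearer of the two):
  {South, East}: total = 1700
  {North, South}: total = 1845
  {North, East}: total = 1865
Best pair: {South, East} with total 1700.

{South, East}, total 1700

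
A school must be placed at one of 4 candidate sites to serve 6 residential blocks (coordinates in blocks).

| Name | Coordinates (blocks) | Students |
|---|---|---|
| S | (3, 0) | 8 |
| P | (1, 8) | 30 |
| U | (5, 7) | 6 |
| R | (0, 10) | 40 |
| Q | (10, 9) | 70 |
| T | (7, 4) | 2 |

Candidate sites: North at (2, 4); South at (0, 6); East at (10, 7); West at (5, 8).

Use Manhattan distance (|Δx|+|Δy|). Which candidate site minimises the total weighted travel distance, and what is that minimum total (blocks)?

West, total 918 blocks

Total weighted distance at each candidate:
  North (2, 4): total = 1466
  South (0, 6): total = 1286
  East (10, 7): total = 1114
  West (5, 8): total = 918
Minimum is at West with total 918 blocks.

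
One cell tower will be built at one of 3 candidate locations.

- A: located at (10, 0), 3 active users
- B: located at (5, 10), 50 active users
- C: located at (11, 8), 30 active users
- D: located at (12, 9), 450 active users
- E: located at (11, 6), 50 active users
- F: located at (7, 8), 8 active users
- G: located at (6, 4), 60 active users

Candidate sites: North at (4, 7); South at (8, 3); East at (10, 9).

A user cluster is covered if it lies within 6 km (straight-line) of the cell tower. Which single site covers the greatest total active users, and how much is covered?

Coverage radius r = 6 km; a point is covered iff (Δx)²+(Δy)² ≤ 6² = 36.
  North (4, 7): covers {B, F, G} → 118
  South (8, 3): covers {A, C, E, F, G} → 151
  East (10, 9): covers {B, C, D, E, F} → 588
Maximum coverage at East: 588 active users.

East, covering 588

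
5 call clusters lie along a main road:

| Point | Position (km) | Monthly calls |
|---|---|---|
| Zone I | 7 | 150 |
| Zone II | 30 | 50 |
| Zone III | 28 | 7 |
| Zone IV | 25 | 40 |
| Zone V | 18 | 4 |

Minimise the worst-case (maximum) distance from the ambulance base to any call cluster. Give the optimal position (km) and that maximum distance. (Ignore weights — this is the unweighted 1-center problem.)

The 1-center on a line is the midpoint of the two extreme points: leftmost at 7, rightmost at 30.
Optimal location = (7 + 30)/2 = 18.5; maximum distance = (30 − 7)/2 = 11.5.

location 18.5, max distance 11.5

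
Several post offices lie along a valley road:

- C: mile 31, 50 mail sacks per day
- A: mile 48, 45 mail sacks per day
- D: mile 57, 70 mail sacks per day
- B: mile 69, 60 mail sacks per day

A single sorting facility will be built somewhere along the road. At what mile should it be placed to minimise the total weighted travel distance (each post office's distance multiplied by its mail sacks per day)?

For a sum of weighted absolute distances on a line, the optimum is the weighted median (not the mean). Total weight W = 225; half-weight = 112.5.
Sort by position and accumulate weight:
  mile 31 (C, w=50) → cum 50
  mile 48 (A, w=45) → cum 95
  mile 57 (D, w=70) → cum 165  ≥ 112.5 → median here
  mile 69 (B, w=60) → cum 225
Optimal location: mile 57.

x = 57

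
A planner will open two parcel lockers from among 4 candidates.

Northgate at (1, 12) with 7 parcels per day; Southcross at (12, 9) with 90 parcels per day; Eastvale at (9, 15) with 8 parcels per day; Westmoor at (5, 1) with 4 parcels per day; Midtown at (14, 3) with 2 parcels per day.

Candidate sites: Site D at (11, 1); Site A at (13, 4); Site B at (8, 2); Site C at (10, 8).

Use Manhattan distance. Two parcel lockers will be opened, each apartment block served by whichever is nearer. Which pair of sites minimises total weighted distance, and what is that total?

Evaluate every pair (each demand assigned to the nearer of the two):
  {Site B, Site C}: total = 455
  {Site D, Site C}: total = 459
  {Site A, Site C}: total = 473
  {Site A, Site B}: total = 791
  {Site D, Site A}: total = 828
  {Site D, Site B}: total = 1067
Best pair: {Site B, Site C} with total 455.

{Site B, Site C}, total 455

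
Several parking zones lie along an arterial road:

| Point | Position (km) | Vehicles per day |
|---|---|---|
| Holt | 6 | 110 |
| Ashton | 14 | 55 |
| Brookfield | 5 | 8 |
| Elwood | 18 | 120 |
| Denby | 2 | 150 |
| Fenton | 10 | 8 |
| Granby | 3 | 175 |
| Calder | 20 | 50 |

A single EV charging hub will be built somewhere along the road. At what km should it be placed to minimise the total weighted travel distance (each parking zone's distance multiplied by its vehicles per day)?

For a sum of weighted absolute distances on a line, the optimum is the weighted median (not the mean). Total weight W = 676; half-weight = 338.
Sort by position and accumulate weight:
  km 2 (Denby, w=150) → cum 150
  km 3 (Granby, w=175) → cum 325
  km 5 (Brookfield, w=8) → cum 333
  km 6 (Holt, w=110) → cum 443  ≥ 338 → median here
  km 10 (Fenton, w=8) → cum 451
  km 14 (Ashton, w=55) → cum 506
  km 18 (Elwood, w=120) → cum 626
  km 20 (Calder, w=50) → cum 676
Optimal location: km 6.

x = 6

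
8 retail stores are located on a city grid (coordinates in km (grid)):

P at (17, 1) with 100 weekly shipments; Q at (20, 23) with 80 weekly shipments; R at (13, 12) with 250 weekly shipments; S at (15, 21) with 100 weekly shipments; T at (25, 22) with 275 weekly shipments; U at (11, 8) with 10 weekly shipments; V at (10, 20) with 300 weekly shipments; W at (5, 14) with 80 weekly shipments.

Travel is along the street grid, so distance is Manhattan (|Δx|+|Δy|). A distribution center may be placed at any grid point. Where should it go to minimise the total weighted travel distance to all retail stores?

(13, 20)

Manhattan distance separates: Σwᵢ(|x−xᵢ|+|y−yᵢ|) = Σwᵢ|x−xᵢ| + Σwᵢ|y−yᵢ|, so x and y are optimised independently as 1-D weighted medians.
Total weight W = 1195; half = 597.5.
x-coordinate, sorted with cumulative weight:
  x=5 (W, w=80) cum 80
  x=10 (V, w=300) cum 380
  x=11 (U, w=10) cum 390
  x=13 (R, w=250) cum 640  ← median
  x=15 (S, w=100) cum 740
  x=17 (P, w=100) cum 840
  x=20 (Q, w=80) cum 920
  x=25 (T, w=275) cum 1195
⇒ x* = 13
y-coordinate, sorted with cumulative weight:
  y=1 (P, w=100) cum 100
  y=8 (U, w=10) cum 110
  y=12 (R, w=250) cum 360
  y=14 (W, w=80) cum 440
  y=20 (V, w=300) cum 740  ← median
  y=21 (S, w=100) cum 840
  y=22 (T, w=275) cum 1115
  y=23 (Q, w=80) cum 1195
⇒ y* = 20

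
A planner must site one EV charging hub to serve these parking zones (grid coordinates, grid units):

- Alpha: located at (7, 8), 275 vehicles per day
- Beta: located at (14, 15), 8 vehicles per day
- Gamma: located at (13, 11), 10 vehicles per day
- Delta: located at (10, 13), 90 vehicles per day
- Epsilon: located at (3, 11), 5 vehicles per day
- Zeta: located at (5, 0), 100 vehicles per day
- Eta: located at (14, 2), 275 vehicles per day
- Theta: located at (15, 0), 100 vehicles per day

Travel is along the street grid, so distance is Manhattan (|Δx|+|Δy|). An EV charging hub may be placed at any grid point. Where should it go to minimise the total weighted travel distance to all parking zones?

(10, 2)

Manhattan distance separates: Σwᵢ(|x−xᵢ|+|y−yᵢ|) = Σwᵢ|x−xᵢ| + Σwᵢ|y−yᵢ|, so x and y are optimised independently as 1-D weighted medians.
Total weight W = 863; half = 431.5.
x-coordinate, sorted with cumulative weight:
  x=3 (Epsilon, w=5) cum 5
  x=5 (Zeta, w=100) cum 105
  x=7 (Alpha, w=275) cum 380
  x=10 (Delta, w=90) cum 470  ← median
  x=13 (Gamma, w=10) cum 480
  x=14 (Beta, w=8) cum 488
  x=14 (Eta, w=275) cum 763
  x=15 (Theta, w=100) cum 863
⇒ x* = 10
y-coordinate, sorted with cumulative weight:
  y=0 (Zeta, w=100) cum 100
  y=0 (Theta, w=100) cum 200
  y=2 (Eta, w=275) cum 475  ← median
  y=8 (Alpha, w=275) cum 750
  y=11 (Gamma, w=10) cum 760
  y=11 (Epsilon, w=5) cum 765
  y=13 (Delta, w=90) cum 855
  y=15 (Beta, w=8) cum 863
⇒ y* = 2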